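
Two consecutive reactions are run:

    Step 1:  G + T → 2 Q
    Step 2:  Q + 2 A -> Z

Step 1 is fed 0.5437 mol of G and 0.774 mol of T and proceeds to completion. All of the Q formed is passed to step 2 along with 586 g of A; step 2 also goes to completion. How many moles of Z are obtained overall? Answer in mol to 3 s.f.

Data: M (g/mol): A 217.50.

Step 1:
n(G) = 0.5437 mol
n(T) = 0.7740 mol
n/ν for G = 0.5437/1 = 0.5437
n/ν for T = 0.7740/1 = 0.7740
Smallest n/ν is G → limiting reagent.
n(Q) produced = (2/1) × 0.5437 = 1.087 mol
Step 2:
n(Q) available = 1.087 mol
n(A) = 586.0 / 217.50 = 2.694 mol
n/ν for Q = 1.087/1 = 1.087
n/ν for A = 2.694/2 = 1.347
Smallest n/ν is Q → limiting reagent.
n(Z) = (1/1) × 1.087 = 1.087 mol

1.09 mol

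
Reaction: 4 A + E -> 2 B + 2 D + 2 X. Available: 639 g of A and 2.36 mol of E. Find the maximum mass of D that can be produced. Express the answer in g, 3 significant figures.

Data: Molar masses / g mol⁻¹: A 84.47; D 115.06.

n(A) = 639.0 / 84.47 = 7.565 mol
n(E) = 2.360 mol
n/ν → A: 1.891, E: 2.360; A is limiting.
n(D) = (2/4) × 7.565 = 3.783 mol
mass = 3.783 × 115.06 = 435.3 g

435 g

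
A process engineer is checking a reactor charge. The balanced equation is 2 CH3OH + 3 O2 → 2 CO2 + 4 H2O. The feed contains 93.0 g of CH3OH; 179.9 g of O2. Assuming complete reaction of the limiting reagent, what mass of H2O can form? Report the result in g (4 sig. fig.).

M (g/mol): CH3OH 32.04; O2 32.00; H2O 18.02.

n(CH3OH) = 93.00 / 32.04 = 2.903 mol
n(O2) = 179.9 / 32.00 = 5.622 mol
n/ν for CH3OH = 2.903/2 = 1.452
n/ν for O2 = 5.622/3 = 1.874
Smallest n/ν is CH3OH → limiting reagent.
n(H2O) = (4/2) × 2.903 = 5.806 mol
mass = 5.806 × 18.02 = 104.6 g

104.6 g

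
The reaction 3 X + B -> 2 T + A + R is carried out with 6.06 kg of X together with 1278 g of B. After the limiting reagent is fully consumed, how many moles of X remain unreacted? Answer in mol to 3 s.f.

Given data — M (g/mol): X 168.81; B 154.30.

n(X) = 6.060×1000 / 168.81 = 35.90 mol
n(B) = 1278 / 154.30 = 8.283 mol
n/ν for X = 35.90/3 = 11.97
n/ν for B = 8.283/1 = 8.283
Smallest n/ν is B → limiting reagent.
X consumed = (3/1) × 8.283 = 24.85 mol
X remaining = 35.90 − 24.85 = 11.05 mol

11.1 mol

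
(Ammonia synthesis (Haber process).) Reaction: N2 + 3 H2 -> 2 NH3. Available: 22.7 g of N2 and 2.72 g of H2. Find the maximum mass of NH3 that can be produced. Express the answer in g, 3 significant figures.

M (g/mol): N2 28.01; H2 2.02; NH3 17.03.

n(N2) = 22.70 / 28.01 = 0.8104 mol
n(H2) = 2.720 / 2.02 = 1.347 mol
n/ν for N2 = 0.8104/1 = 0.8104
n/ν for H2 = 1.347/3 = 0.4490
Smallest n/ν is H2 → limiting reagent.
n(NH3) = (2/3) × 1.347 = 0.8980 mol
mass = 0.8980 × 17.03 = 15.29 g

15.3 g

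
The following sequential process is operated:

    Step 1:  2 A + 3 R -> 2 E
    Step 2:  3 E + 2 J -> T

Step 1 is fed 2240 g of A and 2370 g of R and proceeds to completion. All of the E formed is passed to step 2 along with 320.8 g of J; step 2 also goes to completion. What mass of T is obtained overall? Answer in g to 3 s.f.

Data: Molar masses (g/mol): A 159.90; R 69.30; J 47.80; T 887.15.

Step 1:
n(A) = 2240 / 159.90 = 14.01 mol
n(R) = 2370 / 69.30 = 34.20 mol
n/ν → A: 7.005, R: 11.40; A is limiting.
n(E) produced = (2/2) × 14.01 = 14.01 mol
Step 2:
n(E) available = 14.01 mol
n(J) = 320.8 / 47.80 = 6.711 mol
n/ν → E: 4.670, J: 3.356; J is limiting.
n(T) = (1/2) × 6.711 = 3.356 mol
mass = 3.356 × 887.15 = 2977 g

2980 g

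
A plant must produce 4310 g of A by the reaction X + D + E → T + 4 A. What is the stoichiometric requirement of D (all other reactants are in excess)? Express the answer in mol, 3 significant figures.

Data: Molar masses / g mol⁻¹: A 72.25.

14.9 mol

n(A) = 4310 / 72.25 = 59.65 mol
n(D) = (1/4) × 59.65 = 14.91 mol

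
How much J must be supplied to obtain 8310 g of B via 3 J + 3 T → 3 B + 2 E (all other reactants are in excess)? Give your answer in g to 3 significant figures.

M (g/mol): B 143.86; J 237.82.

n(B) = 8310 / 143.86 = 57.76 mol
n(J) = (3/3) × 57.76 = 57.76 mol
mass = 57.76 × 237.82 = 13740 g

13700 g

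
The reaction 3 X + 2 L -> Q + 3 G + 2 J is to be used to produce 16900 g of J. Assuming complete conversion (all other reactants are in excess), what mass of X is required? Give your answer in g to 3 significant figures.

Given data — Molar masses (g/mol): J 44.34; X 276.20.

n(J) = 16900 / 44.34 = 381.1 mol
n(X) = (3/2) × 381.1 = 571.7 mol
mass = 571.7 × 276.20 = 157900 g

158000 g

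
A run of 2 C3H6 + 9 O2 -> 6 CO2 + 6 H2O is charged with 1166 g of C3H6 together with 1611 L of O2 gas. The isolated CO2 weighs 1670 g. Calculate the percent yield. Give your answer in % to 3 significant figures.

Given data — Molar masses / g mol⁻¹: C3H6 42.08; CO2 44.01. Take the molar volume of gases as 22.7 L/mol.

n(C3H6) = 1166 / 42.08 = 27.71 mol
n(O2) = 1611 / 22.7 = 70.97 mol
n/ν for C3H6 = 27.71/2 = 13.86
n/ν for O2 = 70.97/9 = 7.886
Smallest n/ν is O2 → limiting reagent.
theoretical n(CO2) = (6/9) × 70.97 = 47.31 mol → 2082 g
% yield = 1670 / 2082 × 100 = 80.21 %

80.2 %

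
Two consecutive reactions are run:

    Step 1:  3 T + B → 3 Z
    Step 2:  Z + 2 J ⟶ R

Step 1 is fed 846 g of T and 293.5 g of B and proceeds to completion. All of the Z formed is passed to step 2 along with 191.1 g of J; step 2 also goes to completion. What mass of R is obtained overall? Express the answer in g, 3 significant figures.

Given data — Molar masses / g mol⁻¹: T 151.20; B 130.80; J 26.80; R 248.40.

Step 1:
n(T) = 846.0 / 151.20 = 5.595 mol
n(B) = 293.5 / 130.80 = 2.244 mol
n/ν → T: 1.865, B: 2.244; T is limiting.
n(Z) produced = (3/3) × 5.595 = 5.595 mol
Step 2:
n(Z) available = 5.595 mol
n(J) = 191.1 / 26.80 = 7.131 mol
n/ν → Z: 5.595, J: 3.566; J is limiting.
n(R) = (1/2) × 7.131 = 3.566 mol
mass = 3.566 × 248.40 = 885.8 g

886 g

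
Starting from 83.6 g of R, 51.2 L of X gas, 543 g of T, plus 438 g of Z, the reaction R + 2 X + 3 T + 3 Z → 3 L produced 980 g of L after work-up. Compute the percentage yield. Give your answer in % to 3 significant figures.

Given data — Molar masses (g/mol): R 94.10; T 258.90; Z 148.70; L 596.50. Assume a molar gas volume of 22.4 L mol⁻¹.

n(R) = 83.60 / 94.10 = 0.8884 mol
n(X) = 51.20 / 22.4 = 2.286 mol
n(T) = 543.0 / 258.90 = 2.097 mol
n(Z) = 438.0 / 148.70 = 2.946 mol
n/ν for R = 0.8884/1 = 0.8884
n/ν for X = 2.286/2 = 1.143
n/ν for T = 2.097/3 = 0.6990
n/ν for Z = 2.946/3 = 0.9820
Smallest n/ν is T → limiting reagent.
theoretical n(L) = (3/3) × 2.097 = 2.097 mol → 1251 g
% yield = 980 / 1251 × 100 = 78.34 %

78.3 %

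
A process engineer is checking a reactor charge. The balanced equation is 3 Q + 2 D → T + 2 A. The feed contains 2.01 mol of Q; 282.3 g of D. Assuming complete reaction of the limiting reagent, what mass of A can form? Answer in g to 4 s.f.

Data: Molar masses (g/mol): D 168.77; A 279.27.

n(Q) = 2.010 mol
n(D) = 282.3 / 168.77 = 1.673 mol
n/ν for Q = 2.010/3 = 0.6700
n/ν for D = 1.673/2 = 0.8365
Smallest n/ν is Q → limiting reagent.
n(A) = (2/3) × 2.010 = 1.340 mol
mass = 1.340 × 279.27 = 374.2 g

374.2 g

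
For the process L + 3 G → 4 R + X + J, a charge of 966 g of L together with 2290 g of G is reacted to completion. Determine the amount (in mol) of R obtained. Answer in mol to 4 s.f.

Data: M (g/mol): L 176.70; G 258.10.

11.83 mol

n(L) = 966.0 / 176.70 = 5.467 mol
n(G) = 2290 / 258.10 = 8.873 mol
n/ν for L = 5.467/1 = 5.467
n/ν for G = 8.873/3 = 2.958
Smallest n/ν is G → limiting reagent.
n(R) = (4/3) × 8.873 = 11.83 mol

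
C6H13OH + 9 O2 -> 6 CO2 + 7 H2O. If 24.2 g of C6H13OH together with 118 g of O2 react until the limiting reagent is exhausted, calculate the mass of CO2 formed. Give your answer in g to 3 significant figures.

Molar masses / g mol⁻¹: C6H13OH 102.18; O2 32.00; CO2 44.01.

62.5 g

n(C6H13OH) = 24.20 / 102.18 = 0.2368 mol
n(O2) = 118.0 / 32.00 = 3.688 mol
n/ν → C6H13OH: 0.2368, O2: 0.4098; C6H13OH is limiting.
n(CO2) = (6/1) × 0.2368 = 1.421 mol
mass = 1.421 × 44.01 = 62.54 g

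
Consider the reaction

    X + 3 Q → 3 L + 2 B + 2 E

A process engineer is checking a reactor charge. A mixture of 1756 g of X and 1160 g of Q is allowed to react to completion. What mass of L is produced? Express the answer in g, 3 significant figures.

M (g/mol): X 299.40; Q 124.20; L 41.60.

n(X) = 1756 / 299.40 = 5.865 mol
n(Q) = 1160 / 124.20 = 9.340 mol
n/ν for X = 5.865/1 = 5.865
n/ν for Q = 9.340/3 = 3.113
Smallest n/ν is Q → limiting reagent.
n(L) = (3/3) × 9.340 = 9.340 mol
mass = 9.340 × 41.60 = 388.5 g

389 g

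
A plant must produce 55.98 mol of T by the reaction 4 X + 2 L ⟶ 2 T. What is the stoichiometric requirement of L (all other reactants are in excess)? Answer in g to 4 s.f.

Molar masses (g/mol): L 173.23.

9697 g

n(T) = 55.98 mol
n(L) = (2/2) × 55.98 = 55.98 mol
mass = 55.98 × 173.23 = 9697 g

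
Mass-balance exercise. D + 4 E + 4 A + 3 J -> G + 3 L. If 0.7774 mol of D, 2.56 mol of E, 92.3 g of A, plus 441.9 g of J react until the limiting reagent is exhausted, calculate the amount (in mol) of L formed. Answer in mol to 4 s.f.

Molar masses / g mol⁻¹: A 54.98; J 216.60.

n(D) = 0.7774 mol
n(E) = 2.560 mol
n(A) = 92.30 / 54.98 = 1.679 mol
n(J) = 441.9 / 216.60 = 2.040 mol
n/ν → D: 0.7774, E: 0.6400, A: 0.4198, J: 0.6800; A is limiting.
n(L) = (3/4) × 1.679 = 1.259 mol

1.259 mol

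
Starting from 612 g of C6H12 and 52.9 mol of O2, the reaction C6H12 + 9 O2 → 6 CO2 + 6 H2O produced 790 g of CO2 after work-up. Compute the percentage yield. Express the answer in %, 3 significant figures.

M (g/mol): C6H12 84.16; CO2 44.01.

n(C6H12) = 612.0 / 84.16 = 7.272 mol
n(O2) = 52.90 mol
n/ν for C6H12 = 7.272/1 = 7.272
n/ν for O2 = 52.90/9 = 5.878
Smallest n/ν is O2 → limiting reagent.
theoretical n(CO2) = (6/9) × 52.90 = 35.27 mol → 1552 g
% yield = 790 / 1552 × 100 = 50.90 %

50.9 %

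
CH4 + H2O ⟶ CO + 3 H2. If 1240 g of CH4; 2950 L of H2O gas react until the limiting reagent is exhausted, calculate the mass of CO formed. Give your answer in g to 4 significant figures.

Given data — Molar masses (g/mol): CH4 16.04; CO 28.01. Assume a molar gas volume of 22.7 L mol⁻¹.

n(CH4) = 1240 / 16.04 = 77.31 mol
n(H2O) = 2950 / 22.7 = 130.0 mol
n/ν for CH4 = 77.31/1 = 77.31
n/ν for H2O = 130.0/1 = 130.0
Smallest n/ν is CH4 → limiting reagent.
n(CO) = (1/1) × 77.31 = 77.31 mol
mass = 77.31 × 28.01 = 2165 g

2165 g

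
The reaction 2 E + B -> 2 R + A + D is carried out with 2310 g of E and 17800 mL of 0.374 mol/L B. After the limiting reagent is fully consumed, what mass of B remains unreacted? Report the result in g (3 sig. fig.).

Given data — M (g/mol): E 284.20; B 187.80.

487 g

n(E) = 2310 / 284.20 = 8.128 mol
n(B) = 0.374 × 17800/1000 = 6.657 mol
n/ν for E = 8.128/2 = 4.064
n/ν for B = 6.657/1 = 6.657
Smallest n/ν is E → limiting reagent.
B consumed = (1/2) × 8.128 = 4.064 mol
B remaining = 6.657 − 4.064 = 2.593 mol
mass = 2.593 × 187.80 = 487.0 g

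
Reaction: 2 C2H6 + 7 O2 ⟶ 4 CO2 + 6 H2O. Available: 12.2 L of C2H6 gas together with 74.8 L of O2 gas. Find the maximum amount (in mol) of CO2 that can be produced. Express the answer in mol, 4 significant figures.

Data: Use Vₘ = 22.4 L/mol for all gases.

1.089 mol

n(C2H6) = 12.20 / 22.4 = 0.5446 mol
n(O2) = 74.80 / 22.4 = 3.339 mol
n/ν → C2H6: 0.2723, O2: 0.4770; C2H6 is limiting.
n(CO2) = (4/2) × 0.5446 = 1.089 mol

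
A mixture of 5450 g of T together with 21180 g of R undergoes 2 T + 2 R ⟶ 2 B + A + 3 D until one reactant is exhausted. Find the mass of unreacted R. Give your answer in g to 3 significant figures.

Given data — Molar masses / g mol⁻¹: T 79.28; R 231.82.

n(T) = 5450 / 79.28 = 68.74 mol
n(R) = 21180 / 231.82 = 91.36 mol
n/ν → T: 34.37, R: 45.68; T is limiting.
R consumed = (2/2) × 68.74 = 68.74 mol
R remaining = 91.36 − 68.74 = 22.62 mol
mass = 22.62 × 231.82 = 5244 g

5240 g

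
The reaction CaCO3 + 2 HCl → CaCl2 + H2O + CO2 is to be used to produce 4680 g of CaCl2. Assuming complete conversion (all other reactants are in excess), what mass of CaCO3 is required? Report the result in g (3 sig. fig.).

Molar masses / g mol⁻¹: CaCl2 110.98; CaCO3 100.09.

4220 g

n(CaCl2) = 4680 / 110.98 = 42.17 mol
n(CaCO3) = (1/1) × 42.17 = 42.17 mol
mass = 42.17 × 100.09 = 4221 g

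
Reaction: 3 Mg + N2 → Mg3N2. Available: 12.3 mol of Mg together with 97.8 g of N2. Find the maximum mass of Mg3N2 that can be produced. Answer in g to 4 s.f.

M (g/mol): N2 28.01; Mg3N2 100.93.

n(Mg) = 12.30 mol
n(N2) = 97.80 / 28.01 = 3.492 mol
n/ν for Mg = 12.30/3 = 4.100
n/ν for N2 = 3.492/1 = 3.492
Smallest n/ν is N2 → limiting reagent.
n(Mg3N2) = (1/1) × 3.492 = 3.492 mol
mass = 3.492 × 100.93 = 352.4 g

352.4 g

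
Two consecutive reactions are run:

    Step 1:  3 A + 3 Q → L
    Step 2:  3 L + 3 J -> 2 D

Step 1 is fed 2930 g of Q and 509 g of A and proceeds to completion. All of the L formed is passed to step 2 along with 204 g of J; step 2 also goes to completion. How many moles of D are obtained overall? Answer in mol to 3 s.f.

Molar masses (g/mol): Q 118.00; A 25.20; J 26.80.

4.49 mol

Step 1:
n(Q) = 2930 / 118.00 = 24.83 mol
n(A) = 509.0 / 25.20 = 20.20 mol
n/ν for Q = 24.83/3 = 8.277
n/ν for A = 20.20/3 = 6.733
Smallest n/ν is A → limiting reagent.
n(L) produced = (1/3) × 20.20 = 6.733 mol
Step 2:
n(L) available = 6.733 mol
n(J) = 204.0 / 26.80 = 7.612 mol
n/ν for L = 6.733/3 = 2.244
n/ν for J = 7.612/3 = 2.537
Smallest n/ν is L → limiting reagent.
n(D) = (2/3) × 6.733 = 4.489 mol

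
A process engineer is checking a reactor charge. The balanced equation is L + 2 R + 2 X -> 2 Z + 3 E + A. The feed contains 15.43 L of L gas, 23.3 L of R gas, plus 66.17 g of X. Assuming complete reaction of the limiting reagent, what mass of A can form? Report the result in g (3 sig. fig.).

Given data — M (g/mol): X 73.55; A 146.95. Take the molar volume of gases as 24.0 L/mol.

n(L) = 15.43 / 24.0 = 0.6429 mol
n(R) = 23.30 / 24.0 = 0.9708 mol
n(X) = 66.17 / 73.55 = 0.8997 mol
n/ν → L: 0.6429, R: 0.4854, X: 0.4499; X is limiting.
n(A) = (1/2) × 0.8997 = 0.4499 mol
mass = 0.4499 × 146.95 = 66.11 g

66.1 g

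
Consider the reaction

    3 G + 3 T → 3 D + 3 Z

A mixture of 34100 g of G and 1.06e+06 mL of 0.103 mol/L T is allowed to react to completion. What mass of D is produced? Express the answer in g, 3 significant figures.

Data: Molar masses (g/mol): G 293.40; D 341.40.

37300 g

n(G) = 34100 / 293.40 = 116.2 mol
n(T) = 0.103 × 1.06e+06/1000 = 109.2 mol
n/ν for G = 116.2/3 = 38.73
n/ν for T = 109.2/3 = 36.40
Smallest n/ν is T → limiting reagent.
n(D) = (3/3) × 109.2 = 109.2 mol
mass = 109.2 × 341.40 = 37280 g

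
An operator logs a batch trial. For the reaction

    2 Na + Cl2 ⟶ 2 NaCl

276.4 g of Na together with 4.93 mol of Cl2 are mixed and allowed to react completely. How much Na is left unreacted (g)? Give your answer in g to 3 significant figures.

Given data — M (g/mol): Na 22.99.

49.7 g

n(Na) = 276.4 / 22.99 = 12.02 mol
n(Cl2) = 4.930 mol
n/ν → Na: 6.010, Cl2: 4.930; Cl2 is limiting.
Na consumed = (2/1) × 4.930 = 9.860 mol
Na remaining = 12.02 − 9.860 = 2.160 mol
mass = 2.160 × 22.99 = 49.66 g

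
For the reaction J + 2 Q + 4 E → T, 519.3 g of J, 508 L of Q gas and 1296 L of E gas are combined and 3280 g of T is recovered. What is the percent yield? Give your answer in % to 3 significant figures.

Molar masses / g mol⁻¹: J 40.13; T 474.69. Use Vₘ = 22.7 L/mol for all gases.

61.8 %

n(J) = 519.3 / 40.13 = 12.94 mol
n(Q) = 508.0 / 22.7 = 22.38 mol
n(E) = 1296 / 22.7 = 57.09 mol
n/ν for J = 12.94/1 = 12.94
n/ν for Q = 22.38/2 = 11.19
n/ν for E = 57.09/4 = 14.27
Smallest n/ν is Q → limiting reagent.
theoretical n(T) = (1/2) × 22.38 = 11.19 mol → 5312 g
% yield = 3280 / 5312 × 100 = 61.75 %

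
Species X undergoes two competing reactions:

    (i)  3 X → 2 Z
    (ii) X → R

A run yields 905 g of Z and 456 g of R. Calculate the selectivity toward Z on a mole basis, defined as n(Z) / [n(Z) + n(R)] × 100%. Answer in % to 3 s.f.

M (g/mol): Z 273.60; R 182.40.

n(Z) = 905 / 273.60 = 3.308 mol
n(R) = 456 / 182.40 = 2.500 mol
selectivity = 3.308/(3.308+2.500) × 100 = 56.96 %

57.0 %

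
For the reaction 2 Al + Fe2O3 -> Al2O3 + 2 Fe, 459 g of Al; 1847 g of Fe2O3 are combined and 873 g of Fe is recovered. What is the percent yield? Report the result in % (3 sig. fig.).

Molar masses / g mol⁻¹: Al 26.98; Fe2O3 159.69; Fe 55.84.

n(Al) = 459.0 / 26.98 = 17.01 mol
n(Fe2O3) = 1847 / 159.69 = 11.57 mol
n/ν → Al: 8.505, Fe2O3: 11.57; Al is limiting.
theoretical n(Fe) = (2/2) × 17.01 = 17.01 mol → 949.8 g
% yield = 873 / 949.8 × 100 = 91.91 %

91.9 %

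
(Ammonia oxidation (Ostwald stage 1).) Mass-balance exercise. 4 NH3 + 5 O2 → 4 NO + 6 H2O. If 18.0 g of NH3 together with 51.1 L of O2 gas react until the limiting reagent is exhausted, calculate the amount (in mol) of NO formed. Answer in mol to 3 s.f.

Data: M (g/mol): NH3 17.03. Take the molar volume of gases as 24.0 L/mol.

n(NH3) = 18.00 / 17.03 = 1.057 mol
n(O2) = 51.10 / 24.0 = 2.129 mol
n/ν for NH3 = 1.057/4 = 0.2643
n/ν for O2 = 2.129/5 = 0.4258
Smallest n/ν is NH3 → limiting reagent.
n(NO) = (4/4) × 1.057 = 1.057 mol

1.06 mol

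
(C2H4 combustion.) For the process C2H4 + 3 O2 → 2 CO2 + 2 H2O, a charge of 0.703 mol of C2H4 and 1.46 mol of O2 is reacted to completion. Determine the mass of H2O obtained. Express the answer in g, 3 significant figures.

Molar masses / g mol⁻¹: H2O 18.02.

n(C2H4) = 0.7030 mol
n(O2) = 1.460 mol
n/ν → C2H4: 0.7030, O2: 0.4867; O2 is limiting.
n(H2O) = (2/3) × 1.460 = 0.9733 mol
mass = 0.9733 × 18.02 = 17.54 g

17.5 g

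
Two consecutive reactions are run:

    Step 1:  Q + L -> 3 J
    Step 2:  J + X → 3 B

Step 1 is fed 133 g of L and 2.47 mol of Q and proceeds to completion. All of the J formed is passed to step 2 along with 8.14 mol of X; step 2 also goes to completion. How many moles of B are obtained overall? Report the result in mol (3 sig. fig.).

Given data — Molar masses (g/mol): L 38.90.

22.2 mol

Step 1:
n(L) = 133.0 / 38.90 = 3.419 mol
n(Q) = 2.470 mol
n/ν → L: 3.419, Q: 2.470; Q is limiting.
n(J) produced = (3/1) × 2.470 = 7.410 mol
Step 2:
n(J) available = 7.410 mol
n(X) = 8.140 mol
n/ν → J: 7.410, X: 8.140; J is limiting.
n(B) = (3/1) × 7.410 = 22.23 mol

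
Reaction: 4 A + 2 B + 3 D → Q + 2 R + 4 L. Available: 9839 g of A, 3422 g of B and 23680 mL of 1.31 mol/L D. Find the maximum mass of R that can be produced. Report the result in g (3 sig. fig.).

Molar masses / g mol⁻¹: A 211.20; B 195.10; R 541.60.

9500 g

n(A) = 9839 / 211.20 = 46.59 mol
n(B) = 3422 / 195.10 = 17.54 mol
n(D) = 1.31 × 23680/1000 = 31.02 mol
n/ν → A: 11.65, B: 8.770, D: 10.34; B is limiting.
n(R) = (2/2) × 17.54 = 17.54 mol
mass = 17.54 × 541.60 = 9500 g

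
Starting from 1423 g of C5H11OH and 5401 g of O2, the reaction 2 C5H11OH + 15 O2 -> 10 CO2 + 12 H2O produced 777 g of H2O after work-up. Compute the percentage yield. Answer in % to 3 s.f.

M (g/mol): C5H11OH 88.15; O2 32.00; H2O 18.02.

n(C5H11OH) = 1423 / 88.15 = 16.14 mol
n(O2) = 5401 / 32.00 = 168.8 mol
n/ν for C5H11OH = 16.14/2 = 8.070
n/ν for O2 = 168.8/15 = 11.25
Smallest n/ν is C5H11OH → limiting reagent.
theoretical n(H2O) = (12/2) × 16.14 = 96.84 mol → 1745 g
% yield = 777 / 1745 × 100 = 44.53 %

44.5 %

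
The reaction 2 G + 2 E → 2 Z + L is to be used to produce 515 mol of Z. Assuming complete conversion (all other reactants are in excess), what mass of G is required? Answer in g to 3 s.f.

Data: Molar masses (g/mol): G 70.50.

36300 g

n(Z) = 515.0 mol
n(G) = (2/2) × 515.0 = 515.0 mol
mass = 515.0 × 70.50 = 36310 g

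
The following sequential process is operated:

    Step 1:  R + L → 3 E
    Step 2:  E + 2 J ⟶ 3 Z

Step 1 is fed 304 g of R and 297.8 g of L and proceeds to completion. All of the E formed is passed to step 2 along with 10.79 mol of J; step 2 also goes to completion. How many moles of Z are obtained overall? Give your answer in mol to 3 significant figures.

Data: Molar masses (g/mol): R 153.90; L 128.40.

Step 1:
n(R) = 304.0 / 153.90 = 1.975 mol
n(L) = 297.8 / 128.40 = 2.319 mol
n/ν → R: 1.975, L: 2.319; R is limiting.
n(E) produced = (3/1) × 1.975 = 5.925 mol
Step 2:
n(E) available = 5.925 mol
n(J) = 10.79 mol
n/ν → E: 5.925, J: 5.395; J is limiting.
n(Z) = (3/2) × 10.79 = 16.19 mol

16.2 mol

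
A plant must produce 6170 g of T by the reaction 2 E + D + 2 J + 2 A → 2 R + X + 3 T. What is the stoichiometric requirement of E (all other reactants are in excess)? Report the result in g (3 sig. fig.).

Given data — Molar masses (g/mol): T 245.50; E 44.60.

747 g

n(T) = 6170 / 245.50 = 25.13 mol
n(E) = (2/3) × 25.13 = 16.75 mol
mass = 16.75 × 44.60 = 747.1 g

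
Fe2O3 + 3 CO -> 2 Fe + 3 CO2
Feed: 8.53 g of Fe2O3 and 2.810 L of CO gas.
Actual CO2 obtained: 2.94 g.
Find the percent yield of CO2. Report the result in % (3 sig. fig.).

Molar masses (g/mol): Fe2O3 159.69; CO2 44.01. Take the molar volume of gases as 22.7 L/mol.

n(Fe2O3) = 8.530 / 159.69 = 0.05342 mol
n(CO) = 2.810 / 22.7 = 0.1238 mol
n/ν → Fe2O3: 0.05342, CO: 0.04127; CO is limiting.
theoretical n(CO2) = (3/3) × 0.1238 = 0.1238 mol → 5.448 g
% yield = 2.94 / 5.448 × 100 = 53.96 %

54.0 %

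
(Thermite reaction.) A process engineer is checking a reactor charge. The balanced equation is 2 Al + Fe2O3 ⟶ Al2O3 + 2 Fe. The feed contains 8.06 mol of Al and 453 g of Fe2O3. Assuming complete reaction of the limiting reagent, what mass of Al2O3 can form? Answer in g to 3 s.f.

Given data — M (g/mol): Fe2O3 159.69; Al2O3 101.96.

n(Al) = 8.060 mol
n(Fe2O3) = 453.0 / 159.69 = 2.837 mol
n/ν for Al = 8.060/2 = 4.030
n/ν for Fe2O3 = 2.837/1 = 2.837
Smallest n/ν is Fe2O3 → limiting reagent.
n(Al2O3) = (1/1) × 2.837 = 2.837 mol
mass = 2.837 × 101.96 = 289.3 g

289 g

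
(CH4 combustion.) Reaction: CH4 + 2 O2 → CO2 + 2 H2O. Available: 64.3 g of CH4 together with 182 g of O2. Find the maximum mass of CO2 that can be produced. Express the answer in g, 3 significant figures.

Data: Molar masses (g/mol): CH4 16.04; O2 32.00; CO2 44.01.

125 g

n(CH4) = 64.30 / 16.04 = 4.009 mol
n(O2) = 182.0 / 32.00 = 5.688 mol
n/ν for CH4 = 4.009/1 = 4.009
n/ν for O2 = 5.688/2 = 2.844
Smallest n/ν is O2 → limiting reagent.
n(CO2) = (1/2) × 5.688 = 2.844 mol
mass = 2.844 × 44.01 = 125.2 g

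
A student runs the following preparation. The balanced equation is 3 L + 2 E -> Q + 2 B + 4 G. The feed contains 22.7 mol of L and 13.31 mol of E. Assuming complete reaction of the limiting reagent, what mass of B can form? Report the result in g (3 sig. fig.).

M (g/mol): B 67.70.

n(L) = 22.70 mol
n(E) = 13.31 mol
n/ν for L = 22.70/3 = 7.567
n/ν for E = 13.31/2 = 6.655
Smallest n/ν is E → limiting reagent.
n(B) = (2/2) × 13.31 = 13.31 mol
mass = 13.31 × 67.70 = 901.1 g

901 g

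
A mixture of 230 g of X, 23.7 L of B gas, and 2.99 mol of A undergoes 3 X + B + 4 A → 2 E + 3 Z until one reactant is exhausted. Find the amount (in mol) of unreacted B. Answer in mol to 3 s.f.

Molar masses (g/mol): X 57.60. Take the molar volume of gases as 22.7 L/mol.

n(X) = 230.0 / 57.60 = 3.993 mol
n(B) = 23.70 / 22.7 = 1.044 mol
n(A) = 2.990 mol
n/ν for X = 3.993/3 = 1.331
n/ν for B = 1.044/1 = 1.044
n/ν for A = 2.990/4 = 0.7475
Smallest n/ν is A → limiting reagent.
B consumed = (1/4) × 2.990 = 0.7475 mol
B remaining = 1.044 − 0.7475 = 0.2965 mol

0.297 mol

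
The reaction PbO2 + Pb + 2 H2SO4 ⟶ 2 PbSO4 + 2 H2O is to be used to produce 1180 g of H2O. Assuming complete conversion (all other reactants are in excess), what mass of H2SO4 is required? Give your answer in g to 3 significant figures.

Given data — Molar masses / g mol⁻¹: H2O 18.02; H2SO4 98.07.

n(H2O) = 1180 / 18.02 = 65.48 mol
n(H2SO4) = (2/2) × 65.48 = 65.48 mol
mass = 65.48 × 98.07 = 6422 g

6420 g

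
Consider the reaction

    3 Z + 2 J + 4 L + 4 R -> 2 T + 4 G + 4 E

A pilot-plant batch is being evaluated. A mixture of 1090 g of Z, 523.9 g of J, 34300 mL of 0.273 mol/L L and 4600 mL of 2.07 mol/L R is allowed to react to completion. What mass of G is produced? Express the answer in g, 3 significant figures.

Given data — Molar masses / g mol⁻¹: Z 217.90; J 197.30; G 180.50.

959 g

n(Z) = 1090 / 217.90 = 5.002 mol
n(J) = 523.9 / 197.30 = 2.655 mol
n(L) = 0.273 × 34300/1000 = 9.364 mol
n(R) = 2.07 × 4600/1000 = 9.522 mol
n/ν for Z = 5.002/3 = 1.667
n/ν for J = 2.655/2 = 1.328
n/ν for L = 9.364/4 = 2.341
n/ν for R = 9.522/4 = 2.381
Smallest n/ν is J → limiting reagent.
n(G) = (4/2) × 2.655 = 5.310 mol
mass = 5.310 × 180.50 = 958.5 g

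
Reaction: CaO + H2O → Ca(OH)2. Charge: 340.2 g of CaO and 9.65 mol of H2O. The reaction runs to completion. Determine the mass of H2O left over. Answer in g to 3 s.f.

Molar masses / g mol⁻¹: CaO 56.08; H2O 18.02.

n(CaO) = 340.2 / 56.08 = 6.066 mol
n(H2O) = 9.650 mol
n/ν → CaO: 6.066, H2O: 9.650; CaO is limiting.
H2O consumed = (1/1) × 6.066 = 6.066 mol
H2O remaining = 9.650 − 6.066 = 3.584 mol
mass = 3.584 × 18.02 = 64.58 g

64.6 g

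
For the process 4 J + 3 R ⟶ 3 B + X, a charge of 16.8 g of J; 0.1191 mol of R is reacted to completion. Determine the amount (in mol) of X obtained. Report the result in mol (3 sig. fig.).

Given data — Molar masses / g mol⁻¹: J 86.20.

0.0397 mol

n(J) = 16.80 / 86.20 = 0.1949 mol
n(R) = 0.1191 mol
n/ν → J: 0.04873, R: 0.03970; R is limiting.
n(X) = (1/3) × 0.1191 = 0.03970 mol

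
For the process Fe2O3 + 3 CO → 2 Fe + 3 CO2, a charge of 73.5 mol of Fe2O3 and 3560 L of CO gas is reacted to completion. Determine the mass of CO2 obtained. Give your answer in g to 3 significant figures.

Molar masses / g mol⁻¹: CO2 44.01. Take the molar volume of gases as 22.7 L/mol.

n(Fe2O3) = 73.50 mol
n(CO) = 3560 / 22.7 = 156.8 mol
n/ν for Fe2O3 = 73.50/1 = 73.50
n/ν for CO = 156.8/3 = 52.27
Smallest n/ν is CO → limiting reagent.
n(CO2) = (3/3) × 156.8 = 156.8 mol
mass = 156.8 × 44.01 = 6901 g

6900 g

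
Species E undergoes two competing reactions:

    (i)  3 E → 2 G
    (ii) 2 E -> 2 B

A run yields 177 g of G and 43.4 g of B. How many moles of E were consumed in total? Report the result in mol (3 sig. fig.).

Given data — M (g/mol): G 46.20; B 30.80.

n(G) = 177 / 46.20 = 3.831 mol
n(B) = 43.4 / 30.80 = 1.409 mol
n(E) via (i) = (3/2)×3.831 = 5.747 mol
n(E) via (ii) = (2/2)×1.409 = 1.409 mol
total n(E) = 5.747 + 1.409 = 7.156 mol

7.16 mol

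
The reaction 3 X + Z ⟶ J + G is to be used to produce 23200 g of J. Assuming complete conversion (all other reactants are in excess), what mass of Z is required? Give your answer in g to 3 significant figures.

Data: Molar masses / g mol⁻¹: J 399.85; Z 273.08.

n(J) = 23200 / 399.85 = 58.02 mol
n(Z) = (1/1) × 58.02 = 58.02 mol
mass = 58.02 × 273.08 = 15840 g

15800 g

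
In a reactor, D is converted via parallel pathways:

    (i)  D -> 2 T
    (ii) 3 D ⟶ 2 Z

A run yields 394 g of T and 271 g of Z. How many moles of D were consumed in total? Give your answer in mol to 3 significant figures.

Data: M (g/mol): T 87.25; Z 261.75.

n(T) = 394 / 87.25 = 4.516 mol
n(Z) = 271 / 261.75 = 1.035 mol
n(D) via (i) = (1/2)×4.516 = 2.258 mol
n(D) via (ii) = (3/2)×1.035 = 1.553 mol
total n(D) = 2.258 + 1.553 = 3.811 mol

3.81 mol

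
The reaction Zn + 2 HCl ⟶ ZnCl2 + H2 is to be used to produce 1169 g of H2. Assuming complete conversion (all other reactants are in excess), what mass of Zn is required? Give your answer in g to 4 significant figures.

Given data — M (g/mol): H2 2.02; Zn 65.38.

37840 g

n(H2) = 1169 / 2.02 = 578.7 mol
n(Zn) = (1/1) × 578.7 = 578.7 mol
mass = 578.7 × 65.38 = 37840 g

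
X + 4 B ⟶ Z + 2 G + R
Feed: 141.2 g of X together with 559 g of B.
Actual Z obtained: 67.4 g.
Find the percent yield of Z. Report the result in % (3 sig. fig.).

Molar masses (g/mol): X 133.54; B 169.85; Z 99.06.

n(X) = 141.2 / 133.54 = 1.057 mol
n(B) = 559.0 / 169.85 = 3.291 mol
n/ν for X = 1.057/1 = 1.057
n/ν for B = 3.291/4 = 0.8228
Smallest n/ν is B → limiting reagent.
theoretical n(Z) = (1/4) × 3.291 = 0.8228 mol → 81.51 g
% yield = 67.4 / 81.51 × 100 = 82.69 %

82.7 %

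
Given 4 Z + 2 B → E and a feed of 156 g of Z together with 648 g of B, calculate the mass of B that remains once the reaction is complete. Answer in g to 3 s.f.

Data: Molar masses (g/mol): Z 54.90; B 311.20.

n(Z) = 156.0 / 54.90 = 2.842 mol
n(B) = 648.0 / 311.20 = 2.082 mol
n/ν for Z = 2.842/4 = 0.7105
n/ν for B = 2.082/2 = 1.041
Smallest n/ν is Z → limiting reagent.
B consumed = (2/4) × 2.842 = 1.421 mol
B remaining = 2.082 − 1.421 = 0.6610 mol
mass = 0.6610 × 311.20 = 205.7 g

206 g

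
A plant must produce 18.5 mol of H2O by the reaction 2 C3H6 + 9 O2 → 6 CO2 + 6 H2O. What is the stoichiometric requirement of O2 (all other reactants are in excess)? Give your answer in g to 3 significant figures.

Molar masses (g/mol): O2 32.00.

n(H2O) = 18.50 mol
n(O2) = (9/6) × 18.50 = 27.75 mol
mass = 27.75 × 32.00 = 888.0 g

888 g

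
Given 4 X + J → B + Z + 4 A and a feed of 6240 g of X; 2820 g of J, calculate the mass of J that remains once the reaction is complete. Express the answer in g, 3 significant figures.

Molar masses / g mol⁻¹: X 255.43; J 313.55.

905 g

n(X) = 6240 / 255.43 = 24.43 mol
n(J) = 2820 / 313.55 = 8.994 mol
n/ν for X = 24.43/4 = 6.108
n/ν for J = 8.994/1 = 8.994
Smallest n/ν is X → limiting reagent.
J consumed = (1/4) × 24.43 = 6.108 mol
J remaining = 8.994 − 6.108 = 2.886 mol
mass = 2.886 × 313.55 = 904.9 g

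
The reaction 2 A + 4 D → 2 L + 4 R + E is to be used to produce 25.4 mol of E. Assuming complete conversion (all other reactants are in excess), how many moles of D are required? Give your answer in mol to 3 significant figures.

102 mol

n(E) = 25.40 mol
n(D) = (4/1) × 25.40 = 101.6 mol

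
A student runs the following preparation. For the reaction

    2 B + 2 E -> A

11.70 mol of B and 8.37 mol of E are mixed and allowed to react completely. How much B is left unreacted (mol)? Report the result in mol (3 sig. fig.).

n(B) = 11.70 mol
n(E) = 8.370 mol
n/ν for B = 11.70/2 = 5.850
n/ν for E = 8.370/2 = 4.185
Smallest n/ν is E → limiting reagent.
B consumed = (2/2) × 8.370 = 8.370 mol
B remaining = 11.70 − 8.370 = 3.330 mol

3.33 mol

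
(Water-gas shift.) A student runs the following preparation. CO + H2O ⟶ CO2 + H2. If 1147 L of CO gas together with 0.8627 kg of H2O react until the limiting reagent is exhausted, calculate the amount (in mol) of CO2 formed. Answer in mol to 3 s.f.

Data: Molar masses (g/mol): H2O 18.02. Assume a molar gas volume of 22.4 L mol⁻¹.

n(CO) = 1147 / 22.4 = 51.21 mol
n(H2O) = 0.8627×1000 / 18.02 = 47.87 mol
n/ν for CO = 51.21/1 = 51.21
n/ν for H2O = 47.87/1 = 47.87
Smallest n/ν is H2O → limiting reagent.
n(CO2) = (1/1) × 47.87 = 47.87 mol

47.9 mol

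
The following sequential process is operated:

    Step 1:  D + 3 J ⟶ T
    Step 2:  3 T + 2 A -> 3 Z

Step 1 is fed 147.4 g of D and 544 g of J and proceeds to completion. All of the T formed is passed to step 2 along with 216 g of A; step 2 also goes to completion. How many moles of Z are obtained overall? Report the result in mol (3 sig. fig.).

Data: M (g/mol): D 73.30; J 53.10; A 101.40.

2.01 mol

Step 1:
n(D) = 147.4 / 73.30 = 2.011 mol
n(J) = 544.0 / 53.10 = 10.24 mol
n/ν for D = 2.011/1 = 2.011
n/ν for J = 10.24/3 = 3.413
Smallest n/ν is D → limiting reagent.
n(T) produced = (1/1) × 2.011 = 2.011 mol
Step 2:
n(T) available = 2.011 mol
n(A) = 216.0 / 101.40 = 2.130 mol
n/ν for T = 2.011/3 = 0.6703
n/ν for A = 2.130/2 = 1.065
Smallest n/ν is T → limiting reagent.
n(Z) = (3/3) × 2.011 = 2.011 mol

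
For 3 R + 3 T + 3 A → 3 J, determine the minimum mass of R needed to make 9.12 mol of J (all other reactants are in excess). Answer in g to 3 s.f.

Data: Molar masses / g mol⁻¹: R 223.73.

2040 g

n(J) = 9.120 mol
n(R) = (3/3) × 9.120 = 9.120 mol
mass = 9.120 × 223.73 = 2040 g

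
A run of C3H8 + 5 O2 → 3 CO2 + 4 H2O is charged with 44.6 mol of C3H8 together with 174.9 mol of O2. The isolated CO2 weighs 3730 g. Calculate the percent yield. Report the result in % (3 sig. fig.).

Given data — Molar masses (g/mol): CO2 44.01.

80.8 %

n(C3H8) = 44.60 mol
n(O2) = 174.9 mol
n/ν → C3H8: 44.60, O2: 34.98; O2 is limiting.
theoretical n(CO2) = (3/5) × 174.9 = 104.9 mol → 4617 g
% yield = 3730 / 4617 × 100 = 80.79 %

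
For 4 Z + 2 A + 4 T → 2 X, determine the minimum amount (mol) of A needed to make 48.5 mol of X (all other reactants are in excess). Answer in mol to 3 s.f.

n(X) = 48.50 mol
n(A) = (2/2) × 48.50 = 48.50 mol

48.5 mol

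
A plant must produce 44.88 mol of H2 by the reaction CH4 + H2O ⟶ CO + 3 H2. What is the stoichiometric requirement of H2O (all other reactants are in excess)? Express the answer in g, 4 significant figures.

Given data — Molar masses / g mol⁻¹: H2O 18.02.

269.6 g

n(H2) = 44.88 mol
n(H2O) = (1/3) × 44.88 = 14.96 mol
mass = 14.96 × 18.02 = 269.6 g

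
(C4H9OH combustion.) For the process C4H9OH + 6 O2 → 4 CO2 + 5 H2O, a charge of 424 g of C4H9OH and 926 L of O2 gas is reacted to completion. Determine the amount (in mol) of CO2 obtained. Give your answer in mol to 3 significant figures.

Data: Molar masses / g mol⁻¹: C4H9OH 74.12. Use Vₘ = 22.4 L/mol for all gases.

n(C4H9OH) = 424.0 / 74.12 = 5.720 mol
n(O2) = 926.0 / 22.4 = 41.34 mol
n/ν → C4H9OH: 5.720, O2: 6.890; C4H9OH is limiting.
n(CO2) = (4/1) × 5.720 = 22.88 mol

22.9 mol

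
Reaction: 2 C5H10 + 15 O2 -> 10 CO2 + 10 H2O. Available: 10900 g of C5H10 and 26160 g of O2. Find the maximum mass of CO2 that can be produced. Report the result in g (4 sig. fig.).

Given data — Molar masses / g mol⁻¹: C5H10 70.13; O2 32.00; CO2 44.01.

23990 g

n(C5H10) = 10900 / 70.13 = 155.4 mol
n(O2) = 26160 / 32.00 = 817.5 mol
n/ν for C5H10 = 155.4/2 = 77.70
n/ν for O2 = 817.5/15 = 54.50
Smallest n/ν is O2 → limiting reagent.
n(CO2) = (10/15) × 817.5 = 545.0 mol
mass = 545.0 × 44.01 = 23990 g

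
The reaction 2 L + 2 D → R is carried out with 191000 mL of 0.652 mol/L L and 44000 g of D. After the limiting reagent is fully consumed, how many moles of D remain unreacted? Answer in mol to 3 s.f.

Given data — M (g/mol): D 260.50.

44.4 mol

n(L) = 0.652 × 191000/1000 = 124.5 mol
n(D) = 44000 / 260.50 = 168.9 mol
n/ν → L: 62.25, D: 84.45; L is limiting.
D consumed = (2/2) × 124.5 = 124.5 mol
D remaining = 168.9 − 124.5 = 44.40 mol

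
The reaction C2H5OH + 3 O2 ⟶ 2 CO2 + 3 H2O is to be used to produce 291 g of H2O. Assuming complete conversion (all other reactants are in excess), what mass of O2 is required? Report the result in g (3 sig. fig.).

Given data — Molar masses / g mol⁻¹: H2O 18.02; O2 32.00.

n(H2O) = 291 / 18.02 = 16.15 mol
n(O2) = (3/3) × 16.15 = 16.15 mol
mass = 16.15 × 32.00 = 516.8 g

517 g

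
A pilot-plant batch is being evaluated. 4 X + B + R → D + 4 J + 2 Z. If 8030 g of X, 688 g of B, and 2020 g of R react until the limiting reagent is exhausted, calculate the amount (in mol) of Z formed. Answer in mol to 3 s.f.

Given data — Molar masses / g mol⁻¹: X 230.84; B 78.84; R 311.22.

n(X) = 8030 / 230.84 = 34.79 mol
n(B) = 688.0 / 78.84 = 8.727 mol
n(R) = 2020 / 311.22 = 6.491 mol
n/ν for X = 34.79/4 = 8.698
n/ν for B = 8.727/1 = 8.727
n/ν for R = 6.491/1 = 6.491
Smallest n/ν is R → limiting reagent.
n(Z) = (2/1) × 6.491 = 12.98 mol

13.0 mol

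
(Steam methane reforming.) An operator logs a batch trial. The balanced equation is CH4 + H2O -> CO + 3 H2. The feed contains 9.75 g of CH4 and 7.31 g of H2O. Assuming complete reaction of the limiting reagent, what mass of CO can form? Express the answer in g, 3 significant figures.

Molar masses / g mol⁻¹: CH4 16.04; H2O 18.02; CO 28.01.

n(CH4) = 9.750 / 16.04 = 0.6079 mol
n(H2O) = 7.310 / 18.02 = 0.4057 mol
n/ν for CH4 = 0.6079/1 = 0.6079
n/ν for H2O = 0.4057/1 = 0.4057
Smallest n/ν is H2O → limiting reagent.
n(CO) = (1/1) × 0.4057 = 0.4057 mol
mass = 0.4057 × 28.01 = 11.36 g

11.4 g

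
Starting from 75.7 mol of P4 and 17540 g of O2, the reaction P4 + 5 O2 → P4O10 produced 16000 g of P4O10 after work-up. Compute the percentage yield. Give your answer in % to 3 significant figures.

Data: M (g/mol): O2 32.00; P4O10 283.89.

74.5 %

n(P4) = 75.70 mol
n(O2) = 17540 / 32.00 = 548.1 mol
n/ν for P4 = 75.70/1 = 75.70
n/ν for O2 = 548.1/5 = 109.6
Smallest n/ν is P4 → limiting reagent.
theoretical n(P4O10) = (1/1) × 75.70 = 75.70 mol → 21490 g
% yield = 16000 / 21490 × 100 = 74.45 %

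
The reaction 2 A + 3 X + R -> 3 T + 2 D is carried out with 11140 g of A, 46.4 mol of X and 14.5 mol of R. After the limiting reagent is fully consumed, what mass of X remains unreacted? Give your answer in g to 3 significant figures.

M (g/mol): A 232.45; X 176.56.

n(A) = 11140 / 232.45 = 47.92 mol
n(X) = 46.40 mol
n(R) = 14.50 mol
n/ν → A: 23.96, X: 15.47, R: 14.50; R is limiting.
X consumed = (3/1) × 14.50 = 43.50 mol
X remaining = 46.40 − 43.50 = 2.900 mol
mass = 2.900 × 176.56 = 512.0 g

512 g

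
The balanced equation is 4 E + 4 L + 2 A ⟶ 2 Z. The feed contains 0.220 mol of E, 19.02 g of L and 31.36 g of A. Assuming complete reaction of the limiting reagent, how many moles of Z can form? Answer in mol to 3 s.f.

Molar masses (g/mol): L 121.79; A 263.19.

n(E) = 0.2200 mol
n(L) = 19.02 / 121.79 = 0.1562 mol
n(A) = 31.36 / 263.19 = 0.1192 mol
n/ν → E: 0.05500, L: 0.03905, A: 0.05960; L is limiting.
n(Z) = (2/4) × 0.1562 = 0.07810 mol

0.0781 mol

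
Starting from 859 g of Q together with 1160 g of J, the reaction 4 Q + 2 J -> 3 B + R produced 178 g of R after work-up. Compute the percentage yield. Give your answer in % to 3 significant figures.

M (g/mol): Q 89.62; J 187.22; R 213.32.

34.8 %

n(Q) = 859.0 / 89.62 = 9.585 mol
n(J) = 1160 / 187.22 = 6.196 mol
n/ν for Q = 9.585/4 = 2.396
n/ν for J = 6.196/2 = 3.098
Smallest n/ν is Q → limiting reagent.
theoretical n(R) = (1/4) × 9.585 = 2.396 mol → 511.1 g
% yield = 178 / 511.1 × 100 = 34.83 %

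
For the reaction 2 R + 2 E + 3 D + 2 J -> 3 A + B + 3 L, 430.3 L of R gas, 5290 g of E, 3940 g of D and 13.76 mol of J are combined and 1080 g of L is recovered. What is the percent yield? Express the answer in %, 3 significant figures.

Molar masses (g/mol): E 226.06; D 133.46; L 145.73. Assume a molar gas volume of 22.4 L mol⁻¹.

n(R) = 430.3 / 22.4 = 19.21 mol
n(E) = 5290 / 226.06 = 23.40 mol
n(D) = 3940 / 133.46 = 29.52 mol
n(J) = 13.76 mol
n/ν for R = 19.21/2 = 9.605
n/ν for E = 23.40/2 = 11.70
n/ν for D = 29.52/3 = 9.840
n/ν for J = 13.76/2 = 6.880
Smallest n/ν is J → limiting reagent.
theoretical n(L) = (3/2) × 13.76 = 20.64 mol → 3008 g
% yield = 1080 / 3008 × 100 = 35.90 %

35.9 %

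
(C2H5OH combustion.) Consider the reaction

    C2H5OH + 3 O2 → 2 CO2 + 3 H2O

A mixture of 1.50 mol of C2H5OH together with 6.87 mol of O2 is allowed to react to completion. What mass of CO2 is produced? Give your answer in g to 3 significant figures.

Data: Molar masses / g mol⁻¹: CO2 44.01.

132 g

n(C2H5OH) = 1.500 mol
n(O2) = 6.870 mol
n/ν for C2H5OH = 1.500/1 = 1.500
n/ν for O2 = 6.870/3 = 2.290
Smallest n/ν is C2H5OH → limiting reagent.
n(CO2) = (2/1) × 1.500 = 3.000 mol
mass = 3.000 × 44.01 = 132.0 g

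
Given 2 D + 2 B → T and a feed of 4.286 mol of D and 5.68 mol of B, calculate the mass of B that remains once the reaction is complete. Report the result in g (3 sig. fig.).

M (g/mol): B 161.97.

n(D) = 4.286 mol
n(B) = 5.680 mol
n/ν → D: 2.143, B: 2.840; D is limiting.
B consumed = (2/2) × 4.286 = 4.286 mol
B remaining = 5.680 − 4.286 = 1.394 mol
mass = 1.394 × 161.97 = 225.8 g

226 g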